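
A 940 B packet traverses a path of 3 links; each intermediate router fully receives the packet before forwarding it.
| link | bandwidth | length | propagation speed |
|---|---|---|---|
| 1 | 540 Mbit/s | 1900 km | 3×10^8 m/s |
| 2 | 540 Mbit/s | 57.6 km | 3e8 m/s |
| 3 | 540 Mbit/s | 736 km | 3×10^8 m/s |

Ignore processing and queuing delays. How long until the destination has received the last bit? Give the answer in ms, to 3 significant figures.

L = 940 × 8 = 7520 bits.
Transmission delay per hop = L/R = 7520/540000000 = 0.0139259 ms; 3 hops → 0.0417778 ms.
Propagation delays (d/s per hop): 6.33333, 0.192, 2.45333 ms; sum = 8.97867 ms.
End-to-end = 9.02 ms.

9.02 ms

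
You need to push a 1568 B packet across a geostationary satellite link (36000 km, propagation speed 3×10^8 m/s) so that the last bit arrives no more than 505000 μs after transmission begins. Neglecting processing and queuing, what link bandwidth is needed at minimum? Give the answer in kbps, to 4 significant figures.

L = 12544 bits.
Propagation delay = 36000000 / 300000000 = 120000 μs.
Transmission budget = 505000 − 120000 = 385000 μs.
R ≥ L / t_tx = 12544 bits / 0.385 s = 32.58 kbps.

32.58 kbps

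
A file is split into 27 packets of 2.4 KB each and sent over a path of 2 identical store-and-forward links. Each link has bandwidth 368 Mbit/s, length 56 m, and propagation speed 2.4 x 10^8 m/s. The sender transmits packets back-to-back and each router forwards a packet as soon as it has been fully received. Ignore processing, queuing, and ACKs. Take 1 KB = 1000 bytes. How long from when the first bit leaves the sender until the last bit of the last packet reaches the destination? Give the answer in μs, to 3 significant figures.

1460 μs

Per-hop transmission t_tx = L/R = 19200/368000000 = 52.1739 μs.
Per-hop propagation t_prop = 56/240000000 = 0.233333 μs.
Pipeline fill: first packet needs 2·t_tx to clear all hops; remaining 26 packets each add one t_tx.
Total = (2+27-1)·t_tx + 2·t_prop = 28·52.1739 + 2·0.233333 = 1460 μs.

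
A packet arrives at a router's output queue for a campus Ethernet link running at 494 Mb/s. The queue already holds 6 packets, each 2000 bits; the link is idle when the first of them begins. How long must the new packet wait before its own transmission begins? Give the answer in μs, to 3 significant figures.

Each queued packet: L/R = 2000/494000000 = 4.04858 μs.
6 queued → 24.2915 μs.
Queuing delay = 24.3 μs.

24.3 μs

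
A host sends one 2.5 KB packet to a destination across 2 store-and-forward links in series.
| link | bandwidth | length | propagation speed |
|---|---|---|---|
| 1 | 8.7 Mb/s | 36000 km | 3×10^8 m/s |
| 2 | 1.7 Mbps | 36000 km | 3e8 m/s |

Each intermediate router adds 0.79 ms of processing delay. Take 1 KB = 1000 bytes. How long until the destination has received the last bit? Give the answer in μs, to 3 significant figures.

255000 μs

L = 20000 bits.
Transmission delays (L/R per hop): 2298.85, 11764.7 μs; sum = 14063.6 μs.
Propagation delays (d/s per hop): 120000, 120000 μs; sum = 240000 μs.
Processing at 1 router(s): 1 × 0.79 ms = 790 μs.
End-to-end = 255000 μs.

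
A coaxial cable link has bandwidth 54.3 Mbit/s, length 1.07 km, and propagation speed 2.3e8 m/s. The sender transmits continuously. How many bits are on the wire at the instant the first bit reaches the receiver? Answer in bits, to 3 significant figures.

Propagation delay = 1070 / 2.3e+08 = 4.65217e-06 s.
BDP = R × t_prop = 54300000 × 4.65217e-06 = 252.613 bits.

253 bits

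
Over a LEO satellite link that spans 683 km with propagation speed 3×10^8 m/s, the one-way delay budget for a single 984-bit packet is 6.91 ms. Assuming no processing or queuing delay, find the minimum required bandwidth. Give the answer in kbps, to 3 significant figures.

212 kbps

Propagation delay = 683000 / 300000000 = 2.27667 ms.
Transmission budget = 6.91 − 2.27667 = 4.63333 ms.
R ≥ L / t_tx = 984 bits / 0.00463333 s = 212 kbps.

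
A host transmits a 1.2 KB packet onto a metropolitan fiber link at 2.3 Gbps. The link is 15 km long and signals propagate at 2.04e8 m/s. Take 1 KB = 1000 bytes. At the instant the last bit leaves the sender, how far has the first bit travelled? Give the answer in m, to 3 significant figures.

851 m

t_tx = L/R = 9600/2300000000 = 4.17391e-06 s.
Distance = s × t_tx = 204000000 × 4.17391e-06 = 851 m.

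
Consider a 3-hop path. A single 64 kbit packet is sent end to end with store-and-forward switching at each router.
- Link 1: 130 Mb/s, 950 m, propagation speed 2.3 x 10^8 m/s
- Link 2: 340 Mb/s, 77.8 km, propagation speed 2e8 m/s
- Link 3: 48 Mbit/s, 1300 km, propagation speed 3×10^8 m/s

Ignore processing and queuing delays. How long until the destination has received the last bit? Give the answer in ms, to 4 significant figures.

6.740 ms

L = 64000 bits.
Transmission delays (L/R per hop): 0.492308, 0.188235, 1.33333 ms; sum = 2.01388 ms.
Propagation delays (d/s per hop): 0.00413043, 0.389, 4.33333 ms; sum = 4.72646 ms.
End-to-end = 6.740 ms.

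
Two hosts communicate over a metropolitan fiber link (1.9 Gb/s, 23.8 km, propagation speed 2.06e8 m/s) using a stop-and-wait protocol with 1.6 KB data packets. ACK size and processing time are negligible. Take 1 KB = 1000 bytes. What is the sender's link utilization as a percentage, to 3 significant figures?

2.83 %

t_tx = L/R = 12800/1900000000 = 6.73684e-06 s.
t_prop = 23800/206000000 = 0.000115534 s; RTT = 0.000231068 s.
Cycle = t_tx + RTT = 0.000237805 s.
Utilization = t_tx / cycle = 6.73684e-06/0.000237805 = 2.83 %.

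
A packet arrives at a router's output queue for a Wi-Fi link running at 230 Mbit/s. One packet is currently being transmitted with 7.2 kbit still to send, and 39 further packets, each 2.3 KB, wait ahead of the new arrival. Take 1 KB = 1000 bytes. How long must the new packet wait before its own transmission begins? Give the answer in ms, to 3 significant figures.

3.15 ms

Each queued packet: L/R = 18400/230000000 = 0.08 ms.
39 queued → 3.12 ms.
Plus remaining 7200 bits of current packet: 0.0313043 ms.
Queuing delay = 3.15 ms.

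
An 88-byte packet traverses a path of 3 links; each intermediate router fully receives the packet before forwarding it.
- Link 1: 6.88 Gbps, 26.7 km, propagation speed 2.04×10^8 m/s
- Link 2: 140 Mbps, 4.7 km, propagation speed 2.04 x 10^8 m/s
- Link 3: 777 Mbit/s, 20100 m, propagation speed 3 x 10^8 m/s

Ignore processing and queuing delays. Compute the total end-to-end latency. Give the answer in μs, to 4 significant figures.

L = 88 × 8 = 704 bits.
Transmission delays (L/R per hop): 0.102326, 5.02857, 0.906049 μs; sum = 6.03695 μs.
Propagation delays (d/s per hop): 130.882, 23.0392, 67 μs; sum = 220.922 μs.
End-to-end = 227.0 μs.

227.0 μs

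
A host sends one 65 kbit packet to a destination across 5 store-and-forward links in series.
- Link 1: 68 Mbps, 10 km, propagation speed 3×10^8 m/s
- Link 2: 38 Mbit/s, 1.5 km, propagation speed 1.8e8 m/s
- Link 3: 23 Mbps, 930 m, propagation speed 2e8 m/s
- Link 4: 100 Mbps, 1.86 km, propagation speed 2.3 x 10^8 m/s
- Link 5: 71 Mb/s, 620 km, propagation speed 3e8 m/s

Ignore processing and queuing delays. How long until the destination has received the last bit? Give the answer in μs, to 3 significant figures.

9180 μs

L = 65000 bits.
Transmission delays (L/R per hop): 955.882, 1710.53, 2826.09, 650, 915.493 μs; sum = 7057.99 μs.
Propagation delays (d/s per hop): 33.3333, 8.33333, 4.65, 8.08696, 2066.67 μs; sum = 2121.07 μs.
End-to-end = 9180 μs.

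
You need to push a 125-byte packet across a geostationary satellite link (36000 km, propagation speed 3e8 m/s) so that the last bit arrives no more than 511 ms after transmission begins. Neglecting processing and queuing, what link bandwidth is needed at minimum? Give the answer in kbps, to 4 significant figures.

2.558 kbps

L = 1000 bits.
Propagation delay = 36000000 / 300000000 = 120 ms.
Transmission budget = 511 − 120 = 391 ms.
R ≥ L / t_tx = 1000 bits / 0.391 s = 2.558 kbps.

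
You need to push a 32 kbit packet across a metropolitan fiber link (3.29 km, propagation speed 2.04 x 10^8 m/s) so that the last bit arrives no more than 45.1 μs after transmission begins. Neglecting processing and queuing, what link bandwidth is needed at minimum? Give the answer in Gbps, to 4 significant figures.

Propagation delay = 3290 / 204000000 = 16.1275 μs.
Transmission budget = 45.1 − 16.1275 = 28.9725 μs.
R ≥ L / t_tx = 32000 bits / 2.89725e-05 s = 1.104 Gbps.

1.104 Gbps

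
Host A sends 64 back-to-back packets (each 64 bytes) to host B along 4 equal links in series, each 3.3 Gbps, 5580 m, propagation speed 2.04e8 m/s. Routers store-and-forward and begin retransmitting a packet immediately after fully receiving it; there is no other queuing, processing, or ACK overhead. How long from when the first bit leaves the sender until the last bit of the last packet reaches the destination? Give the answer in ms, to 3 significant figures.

Per-hop transmission t_tx = L/R = 512/3300000000 = 0.000155152 ms.
Per-hop propagation t_prop = 5580/204000000 = 0.0273529 ms.
Pipeline fill: first packet needs 4·t_tx to clear all hops; remaining 63 packets each add one t_tx.
Total = (4+64-1)·t_tx + 4·t_prop = 67·0.000155152 + 4·0.0273529 = 0.120 ms.

0.120 ms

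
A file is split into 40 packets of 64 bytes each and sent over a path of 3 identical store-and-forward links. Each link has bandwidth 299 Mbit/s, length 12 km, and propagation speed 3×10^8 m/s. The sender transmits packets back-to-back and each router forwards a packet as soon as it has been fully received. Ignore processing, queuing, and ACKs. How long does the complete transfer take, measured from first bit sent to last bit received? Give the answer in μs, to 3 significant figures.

Per-hop transmission t_tx = L/R = 512/299000000 = 1.71237 μs.
Per-hop propagation t_prop = 12000/300000000 = 40 μs.
Pipeline fill: first packet needs 3·t_tx to clear all hops; remaining 39 packets each add one t_tx.
Total = (3+40-1)·t_tx + 3·t_prop = 42·1.71237 + 3·40 = 192 μs.

192 μs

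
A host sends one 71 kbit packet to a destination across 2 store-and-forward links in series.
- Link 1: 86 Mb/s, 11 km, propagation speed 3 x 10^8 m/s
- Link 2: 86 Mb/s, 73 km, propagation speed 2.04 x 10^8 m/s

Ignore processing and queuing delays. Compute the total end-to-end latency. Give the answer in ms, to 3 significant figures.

2.05 ms

L = 71000 bits.
Transmission delay per hop = L/R = 71000/86000000 = 0.825581 ms; 2 hops → 1.65116 ms.
Propagation delays (d/s per hop): 0.0366667, 0.357843 ms; sum = 0.39451 ms.
End-to-end = 2.05 ms.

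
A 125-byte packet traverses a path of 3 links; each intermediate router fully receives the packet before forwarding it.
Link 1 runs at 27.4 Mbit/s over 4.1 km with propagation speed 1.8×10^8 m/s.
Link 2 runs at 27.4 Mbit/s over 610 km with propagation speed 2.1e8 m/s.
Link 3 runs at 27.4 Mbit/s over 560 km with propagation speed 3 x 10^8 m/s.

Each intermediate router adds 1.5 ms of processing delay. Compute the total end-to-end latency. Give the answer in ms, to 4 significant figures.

L = 125 × 8 = 1000 bits.
Transmission delay per hop = L/R = 1000/27400000 = 0.0364964 ms; 3 hops → 0.109489 ms.
Propagation delays (d/s per hop): 0.0227778, 2.90476, 1.86667 ms; sum = 4.79421 ms.
Processing at 2 router(s): 2 × 1.5 ms = 3 ms.
End-to-end = 7.904 ms.

7.904 ms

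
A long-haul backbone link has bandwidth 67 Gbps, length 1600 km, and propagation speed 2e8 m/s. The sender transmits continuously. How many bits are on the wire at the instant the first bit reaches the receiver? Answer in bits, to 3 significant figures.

536000000 bits

Propagation delay = 1600000 / 200000000 = 0.008 s.
BDP = R × t_prop = 67000000000 × 0.008 = 536000000 bits.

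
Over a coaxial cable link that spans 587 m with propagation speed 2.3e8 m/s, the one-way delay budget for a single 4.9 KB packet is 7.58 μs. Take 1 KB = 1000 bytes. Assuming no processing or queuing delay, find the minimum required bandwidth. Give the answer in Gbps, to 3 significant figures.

7.80 Gbps

L = 39200 bits.
Propagation delay = 587 / 2.3e+08 = 2.55217 μs.
Transmission budget = 7.58 − 2.55217 = 5.02783 μs.
R ≥ L / t_tx = 39200 bits / 5.02783e-06 s = 7.80 Gbps.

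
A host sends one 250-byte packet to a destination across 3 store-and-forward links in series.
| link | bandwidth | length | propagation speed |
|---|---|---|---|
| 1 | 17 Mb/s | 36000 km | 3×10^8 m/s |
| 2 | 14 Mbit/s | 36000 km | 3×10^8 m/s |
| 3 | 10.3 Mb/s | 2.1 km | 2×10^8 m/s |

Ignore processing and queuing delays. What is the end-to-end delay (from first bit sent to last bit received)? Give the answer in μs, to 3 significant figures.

240000 μs

L = 250 × 8 = 2000 bits.
Transmission delays (L/R per hop): 117.647, 142.857, 194.175 μs; sum = 454.679 μs.
Propagation delays (d/s per hop): 120000, 120000, 10.5 μs; sum = 240011 μs.
End-to-end = 240000 μs.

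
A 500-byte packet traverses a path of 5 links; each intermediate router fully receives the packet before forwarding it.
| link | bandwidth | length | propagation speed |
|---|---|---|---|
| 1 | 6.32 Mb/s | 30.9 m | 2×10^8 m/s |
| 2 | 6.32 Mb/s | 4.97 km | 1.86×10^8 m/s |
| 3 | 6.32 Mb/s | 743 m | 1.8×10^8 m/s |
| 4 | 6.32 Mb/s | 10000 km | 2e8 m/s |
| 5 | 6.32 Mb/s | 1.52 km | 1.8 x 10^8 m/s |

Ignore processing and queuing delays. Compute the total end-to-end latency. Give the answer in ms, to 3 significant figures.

L = 500 × 8 = 4000 bits.
Transmission delay per hop = L/R = 4000/6320000 = 0.632911 ms; 5 hops → 3.16456 ms.
Propagation delays (d/s per hop): 0.0001545, 0.0267204, 0.00412778, 50, 0.00844444 ms; sum = 50.0394 ms.
End-to-end = 53.2 ms.

53.2 ms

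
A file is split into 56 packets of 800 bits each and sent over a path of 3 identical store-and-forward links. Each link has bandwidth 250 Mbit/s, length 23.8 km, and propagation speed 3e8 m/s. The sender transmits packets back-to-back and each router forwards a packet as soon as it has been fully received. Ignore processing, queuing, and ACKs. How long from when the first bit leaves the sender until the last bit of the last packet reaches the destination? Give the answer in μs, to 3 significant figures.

Per-hop transmission t_tx = L/R = 800/250000000 = 3.2 μs.
Per-hop propagation t_prop = 23800/300000000 = 79.3333 μs.
Pipeline fill: first packet needs 3·t_tx to clear all hops; remaining 55 packets each add one t_tx.
Total = (3+56-1)·t_tx + 3·t_prop = 58·3.2 + 3·79.3333 = 424 μs.

424 μs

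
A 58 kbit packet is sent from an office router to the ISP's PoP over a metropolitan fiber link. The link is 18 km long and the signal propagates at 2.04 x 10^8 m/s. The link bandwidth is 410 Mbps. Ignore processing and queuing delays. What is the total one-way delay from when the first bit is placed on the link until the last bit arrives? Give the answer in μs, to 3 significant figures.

L = 58000 bits.
Transmission delay = L/R = 58000 / 410000000 = 141.463 μs.
Propagation delay = d/s = 18000 m / 204000000 m/s = 88.2353 μs.
Total = 230 μs.

230 μs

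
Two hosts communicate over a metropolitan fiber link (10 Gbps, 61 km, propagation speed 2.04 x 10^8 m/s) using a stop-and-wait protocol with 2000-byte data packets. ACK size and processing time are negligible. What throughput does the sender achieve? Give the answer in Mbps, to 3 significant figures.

26.7 Mbps

t_tx = L/R = 16000/10000000000 = 1.6e-06 s.
t_prop = 61000/204000000 = 0.00029902 s; RTT = 0.000598039 s.
Cycle = t_tx + RTT = 0.000599639 s.
Throughput = L / cycle = 16000 / 0.000599639 = 26.7 Mbps.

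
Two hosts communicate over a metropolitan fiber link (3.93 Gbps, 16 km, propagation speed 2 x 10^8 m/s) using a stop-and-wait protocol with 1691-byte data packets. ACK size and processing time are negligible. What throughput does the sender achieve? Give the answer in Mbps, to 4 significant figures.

t_tx = L/R = 13528/3930000000 = 3.44224e-06 s.
t_prop = 16000/200000000 = 8e-05 s; RTT = 0.00016 s.
Cycle = t_tx + RTT = 0.000163442 s.
Throughput = L / cycle = 13528 / 0.000163442 = 82.77 Mbps.

82.77 Mbps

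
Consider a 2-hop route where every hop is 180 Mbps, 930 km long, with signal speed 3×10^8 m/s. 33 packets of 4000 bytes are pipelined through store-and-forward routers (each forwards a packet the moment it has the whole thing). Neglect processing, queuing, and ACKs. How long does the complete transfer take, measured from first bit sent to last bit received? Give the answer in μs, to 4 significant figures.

12240 μs

Per-hop transmission t_tx = L/R = 32000/180000000 = 177.778 μs.
Per-hop propagation t_prop = 930000/300000000 = 3100 μs.
Pipeline fill: first packet needs 2·t_tx to clear all hops; remaining 32 packets each add one t_tx.
Total = (2+33-1)·t_tx + 2·t_prop = 34·177.778 + 2·3100 = 12240 μs.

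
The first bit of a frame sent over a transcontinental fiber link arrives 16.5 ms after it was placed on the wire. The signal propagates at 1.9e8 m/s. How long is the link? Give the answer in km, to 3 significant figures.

3140 km

d = s × t_prop = 190000000 × 0.0165 = 3140 km.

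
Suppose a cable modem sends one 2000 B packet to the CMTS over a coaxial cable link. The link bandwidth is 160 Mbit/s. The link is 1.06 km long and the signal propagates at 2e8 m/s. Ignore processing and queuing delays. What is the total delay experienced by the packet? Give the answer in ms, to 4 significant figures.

L = 2000 × 8 = 16000 bits.
Transmission delay = L/R = 16000 / 160000000 = 0.1 ms.
Propagation delay = d/s = 1060 m / 200000000 m/s = 0.0053 ms.
Total = 0.1053 ms.

0.1053 ms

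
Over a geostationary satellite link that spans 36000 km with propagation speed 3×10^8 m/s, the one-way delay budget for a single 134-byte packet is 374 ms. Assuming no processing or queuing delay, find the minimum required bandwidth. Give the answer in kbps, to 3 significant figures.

L = 1072 bits.
Propagation delay = 36000000 / 300000000 = 120 ms.
Transmission budget = 374 − 120 = 254 ms.
R ≥ L / t_tx = 1072 bits / 0.254 s = 4.22 kbps.

4.22 kbps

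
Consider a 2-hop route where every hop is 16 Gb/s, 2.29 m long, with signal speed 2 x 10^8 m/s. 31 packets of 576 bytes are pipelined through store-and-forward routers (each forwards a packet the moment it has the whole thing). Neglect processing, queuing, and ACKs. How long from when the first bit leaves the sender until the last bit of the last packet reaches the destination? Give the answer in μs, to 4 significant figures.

9.239 μs

Per-hop transmission t_tx = L/R = 4608/16000000000 = 0.288 μs.
Per-hop propagation t_prop = 2.29/200000000 = 0.01145 μs.
Pipeline fill: first packet needs 2·t_tx to clear all hops; remaining 30 packets each add one t_tx.
Total = (2+31-1)·t_tx + 2·t_prop = 32·0.288 + 2·0.01145 = 9.239 μs.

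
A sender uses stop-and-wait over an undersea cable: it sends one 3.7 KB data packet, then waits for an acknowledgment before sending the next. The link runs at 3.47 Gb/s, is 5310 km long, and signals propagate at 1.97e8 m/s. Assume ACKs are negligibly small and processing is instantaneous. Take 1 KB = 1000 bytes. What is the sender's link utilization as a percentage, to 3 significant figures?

t_tx = L/R = 29600/3470000000 = 8.53026e-06 s.
t_prop = 5310000/197000000 = 0.0269543 s; RTT = 0.0539086 s.
Cycle = t_tx + RTT = 0.0539172 s.
Utilization = t_tx / cycle = 8.53026e-06/0.0539172 = 0.0158 %.

0.0158 %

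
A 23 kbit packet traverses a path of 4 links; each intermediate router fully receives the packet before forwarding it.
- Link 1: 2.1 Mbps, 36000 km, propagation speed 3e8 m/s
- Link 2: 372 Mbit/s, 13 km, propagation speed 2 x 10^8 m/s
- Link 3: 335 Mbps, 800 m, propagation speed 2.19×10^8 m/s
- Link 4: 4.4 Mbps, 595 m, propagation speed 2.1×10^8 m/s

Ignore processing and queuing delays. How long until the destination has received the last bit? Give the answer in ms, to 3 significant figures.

136 ms

L = 23000 bits.
Transmission delays (L/R per hop): 10.9524, 0.061828, 0.0686567, 5.22727 ms; sum = 16.3101 ms.
Propagation delays (d/s per hop): 120, 0.065, 0.00365297, 0.00283333 ms; sum = 120.071 ms.
End-to-end = 136 ms.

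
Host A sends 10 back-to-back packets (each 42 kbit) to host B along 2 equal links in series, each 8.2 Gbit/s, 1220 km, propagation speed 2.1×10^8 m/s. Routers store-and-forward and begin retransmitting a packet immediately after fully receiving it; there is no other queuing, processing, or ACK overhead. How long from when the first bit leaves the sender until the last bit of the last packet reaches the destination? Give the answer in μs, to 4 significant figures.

Per-hop transmission t_tx = L/R = 42000/8.2e+09 = 5.12195 μs.
Per-hop propagation t_prop = 1220000/210000000 = 5809.52 μs.
Pipeline fill: first packet needs 2·t_tx to clear all hops; remaining 9 packets each add one t_tx.
Total = (2+10-1)·t_tx + 2·t_prop = 11·5.12195 + 2·5809.52 = 11680 μs.

11680 μs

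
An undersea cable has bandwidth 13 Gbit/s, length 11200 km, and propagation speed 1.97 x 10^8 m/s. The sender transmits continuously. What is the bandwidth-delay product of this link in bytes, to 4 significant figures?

92390000 bytes

Propagation delay = 11200000 / 197000000 = 0.0568528 s.
BDP = R × t_prop = 13000000000 × 0.0568528 = 739086000 bits.
In bytes: 739086000/8 = 92390000 bytes.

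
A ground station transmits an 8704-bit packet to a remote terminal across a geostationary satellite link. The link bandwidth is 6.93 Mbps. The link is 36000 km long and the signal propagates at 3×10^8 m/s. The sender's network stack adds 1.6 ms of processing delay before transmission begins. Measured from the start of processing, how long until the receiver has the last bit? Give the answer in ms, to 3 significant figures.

123 ms

Transmission delay = L/R = 8704 / 6930000 = 1.25599 ms.
Propagation delay = d/s = 36000000 m / 300000000 m/s = 120 ms.
Plus processing delay 1.6 ms = 1.6 ms.
Total = 123 ms.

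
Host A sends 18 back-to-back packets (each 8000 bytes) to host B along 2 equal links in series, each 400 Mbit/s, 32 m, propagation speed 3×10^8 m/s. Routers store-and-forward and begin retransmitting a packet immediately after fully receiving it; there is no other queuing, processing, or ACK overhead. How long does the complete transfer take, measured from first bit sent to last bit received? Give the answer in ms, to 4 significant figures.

Per-hop transmission t_tx = L/R = 64000/400000000 = 0.16 ms.
Per-hop propagation t_prop = 32/300000000 = 0.000106667 ms.
Pipeline fill: first packet needs 2·t_tx to clear all hops; remaining 17 packets each add one t_tx.
Total = (2+18-1)·t_tx + 2·t_prop = 19·0.16 + 2·0.000106667 = 3.040 ms.

3.040 ms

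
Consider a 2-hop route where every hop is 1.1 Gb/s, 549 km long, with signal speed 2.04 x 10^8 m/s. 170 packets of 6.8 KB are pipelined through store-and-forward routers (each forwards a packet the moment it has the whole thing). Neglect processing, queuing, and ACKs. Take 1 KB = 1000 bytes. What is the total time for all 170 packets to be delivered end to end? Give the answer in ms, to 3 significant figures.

13.8 ms

Per-hop transmission t_tx = L/R = 54400/1100000000 = 0.0494545 ms.
Per-hop propagation t_prop = 549000/204000000 = 2.69118 ms.
Pipeline fill: first packet needs 2·t_tx to clear all hops; remaining 169 packets each add one t_tx.
Total = (2+170-1)·t_tx + 2·t_prop = 171·0.0494545 + 2·2.69118 = 13.8 ms.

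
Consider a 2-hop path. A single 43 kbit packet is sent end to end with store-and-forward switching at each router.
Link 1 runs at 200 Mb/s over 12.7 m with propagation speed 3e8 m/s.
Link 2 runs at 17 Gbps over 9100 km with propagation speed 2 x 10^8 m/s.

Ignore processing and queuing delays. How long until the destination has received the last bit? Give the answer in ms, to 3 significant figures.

L = 43000 bits.
Transmission delays (L/R per hop): 0.215, 0.00252941 ms; sum = 0.217529 ms.
Propagation delays (d/s per hop): 4.23333e-05, 45.5 ms; sum = 45.5 ms.
End-to-end = 45.7 ms.

45.7 ms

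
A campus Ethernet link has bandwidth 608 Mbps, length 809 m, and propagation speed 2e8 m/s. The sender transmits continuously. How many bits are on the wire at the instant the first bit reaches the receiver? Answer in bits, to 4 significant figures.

2459 bits

Propagation delay = 809 / 200000000 = 4.045e-06 s.
BDP = R × t_prop = 608000000 × 4.045e-06 = 2459.36 bits.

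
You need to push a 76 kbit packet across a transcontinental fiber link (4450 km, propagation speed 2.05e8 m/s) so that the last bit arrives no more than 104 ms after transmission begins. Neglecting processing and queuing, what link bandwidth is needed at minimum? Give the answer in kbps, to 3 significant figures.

Propagation delay = 4450000 / 2.05e+08 = 21.7073 ms.
Transmission budget = 104 − 21.7073 = 82.2927 ms.
R ≥ L / t_tx = 76000 bits / 0.0822927 s = 924 kbps.

924 kbps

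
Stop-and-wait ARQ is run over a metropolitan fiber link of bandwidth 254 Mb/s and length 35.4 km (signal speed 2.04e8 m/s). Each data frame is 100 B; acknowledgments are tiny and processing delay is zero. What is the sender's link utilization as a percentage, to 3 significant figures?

0.899 %

t_tx = L/R = 800/254000000 = 3.14961e-06 s.
t_prop = 35400/204000000 = 0.000173529 s; RTT = 0.000347059 s.
Cycle = t_tx + RTT = 0.000350208 s.
Utilization = t_tx / cycle = 3.14961e-06/0.000350208 = 0.899 %.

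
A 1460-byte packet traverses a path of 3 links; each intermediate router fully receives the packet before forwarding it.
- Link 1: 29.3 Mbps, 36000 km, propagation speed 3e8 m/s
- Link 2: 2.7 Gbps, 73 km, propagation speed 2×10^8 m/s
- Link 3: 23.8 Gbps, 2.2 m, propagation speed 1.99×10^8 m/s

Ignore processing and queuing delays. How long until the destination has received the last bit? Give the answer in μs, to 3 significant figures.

L = 1460 × 8 = 11680 bits.
Transmission delays (L/R per hop): 398.635, 4.32593, 0.490756 μs; sum = 403.451 μs.
Propagation delays (d/s per hop): 120000, 365, 0.0110553 μs; sum = 120365 μs.
End-to-end = 121000 μs.

121000 μs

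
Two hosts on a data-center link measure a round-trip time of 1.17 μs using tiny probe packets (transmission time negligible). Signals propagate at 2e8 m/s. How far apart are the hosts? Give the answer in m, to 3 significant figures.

117 m

One-way propagation = RTT/2 = 0.585 μs.
d = s × t = 200000000 × 5.85e-07 = 117 m.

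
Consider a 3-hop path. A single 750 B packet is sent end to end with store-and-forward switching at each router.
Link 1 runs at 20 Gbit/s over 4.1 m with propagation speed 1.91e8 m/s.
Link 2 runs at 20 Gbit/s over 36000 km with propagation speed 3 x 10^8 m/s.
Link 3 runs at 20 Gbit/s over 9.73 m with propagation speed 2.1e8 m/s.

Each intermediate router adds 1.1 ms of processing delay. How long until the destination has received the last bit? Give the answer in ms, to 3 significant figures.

122 ms

L = 750 × 8 = 6000 bits.
Transmission delay per hop = L/R = 6000/20000000000 = 0.0003 ms; 3 hops → 0.0009 ms.
Propagation delays (d/s per hop): 2.1466e-05, 120, 4.63333e-05 ms; sum = 120 ms.
Processing at 2 router(s): 2 × 1.1 ms = 2.2 ms.
End-to-end = 122 ms.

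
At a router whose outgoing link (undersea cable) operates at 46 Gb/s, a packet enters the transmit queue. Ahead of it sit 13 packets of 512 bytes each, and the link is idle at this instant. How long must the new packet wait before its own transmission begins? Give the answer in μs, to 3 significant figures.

Each queued packet: L/R = 4096/46000000000 = 0.0890435 μs.
13 queued → 1.15757 μs.
Queuing delay = 1.16 μs.

1.16 μs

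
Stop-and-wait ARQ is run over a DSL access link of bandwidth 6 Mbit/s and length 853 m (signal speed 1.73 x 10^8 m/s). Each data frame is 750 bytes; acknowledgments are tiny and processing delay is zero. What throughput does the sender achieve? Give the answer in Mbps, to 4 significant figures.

5.941 Mbps

t_tx = L/R = 6000/6000000 = 0.001 s.
t_prop = 853/173000000 = 4.93064e-06 s; RTT = 9.86127e-06 s.
Cycle = t_tx + RTT = 0.00100986 s.
Throughput = L / cycle = 6000 / 0.00100986 = 5.941 Mbps.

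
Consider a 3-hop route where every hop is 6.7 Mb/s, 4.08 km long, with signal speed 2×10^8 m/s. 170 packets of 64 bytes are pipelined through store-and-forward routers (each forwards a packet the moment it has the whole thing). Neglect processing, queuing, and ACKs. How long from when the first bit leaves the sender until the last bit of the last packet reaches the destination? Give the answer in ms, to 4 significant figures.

Per-hop transmission t_tx = L/R = 512/6700000 = 0.0764179 ms.
Per-hop propagation t_prop = 4080/200000000 = 0.0204 ms.
Pipeline fill: first packet needs 3·t_tx to clear all hops; remaining 169 packets each add one t_tx.
Total = (3+170-1)·t_tx + 3·t_prop = 172·0.0764179 + 3·0.0204 = 13.21 ms.

13.21 ms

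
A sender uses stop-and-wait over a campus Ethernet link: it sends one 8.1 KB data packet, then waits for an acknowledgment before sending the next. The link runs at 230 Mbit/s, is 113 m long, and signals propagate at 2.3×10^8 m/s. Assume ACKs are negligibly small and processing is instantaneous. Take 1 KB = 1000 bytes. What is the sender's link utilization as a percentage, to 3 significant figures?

99.7 %

t_tx = L/R = 64800/230000000 = 0.000281739 s.
t_prop = 113/2.3e+08 = 4.91304e-07 s; RTT = 9.82609e-07 s.
Cycle = t_tx + RTT = 0.000282722 s.
Utilization = t_tx / cycle = 0.000281739/0.000282722 = 99.7 %.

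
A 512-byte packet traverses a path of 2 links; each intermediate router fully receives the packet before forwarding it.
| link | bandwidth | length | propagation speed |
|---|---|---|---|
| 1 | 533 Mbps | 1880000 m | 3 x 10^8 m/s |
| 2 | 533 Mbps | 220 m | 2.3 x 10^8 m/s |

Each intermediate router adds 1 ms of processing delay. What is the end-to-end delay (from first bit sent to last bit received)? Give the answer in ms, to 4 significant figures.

L = 512 × 8 = 4096 bits.
Transmission delay per hop = L/R = 4096/533000000 = 0.0076848 ms; 2 hops → 0.0153696 ms.
Propagation delays (d/s per hop): 6.26667, 0.000956522 ms; sum = 6.26762 ms.
Processing at 1 router(s): 1 × 1 ms = 1 ms.
End-to-end = 7.283 ms.

7.283 ms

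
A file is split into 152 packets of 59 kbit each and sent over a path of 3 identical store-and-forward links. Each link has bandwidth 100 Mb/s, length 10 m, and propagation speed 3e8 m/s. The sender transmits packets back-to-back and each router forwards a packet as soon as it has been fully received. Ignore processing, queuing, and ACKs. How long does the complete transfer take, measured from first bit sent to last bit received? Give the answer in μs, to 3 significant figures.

90900 μs

Per-hop transmission t_tx = L/R = 59000/100000000 = 590 μs.
Per-hop propagation t_prop = 10/300000000 = 0.0333333 μs.
Pipeline fill: first packet needs 3·t_tx to clear all hops; remaining 151 packets each add one t_tx.
Total = (3+152-1)·t_tx + 3·t_prop = 154·590 + 3·0.0333333 = 90900 μs.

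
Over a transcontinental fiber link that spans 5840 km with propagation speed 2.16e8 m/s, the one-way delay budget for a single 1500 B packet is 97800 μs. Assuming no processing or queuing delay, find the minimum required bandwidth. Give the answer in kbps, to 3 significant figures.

L = 12000 bits.
Propagation delay = 5840000 / 216000000 = 27037 μs.
Transmission budget = 97800 − 27037 = 70763 μs.
R ≥ L / t_tx = 12000 bits / 0.070763 s = 170 kbps.

170 kbps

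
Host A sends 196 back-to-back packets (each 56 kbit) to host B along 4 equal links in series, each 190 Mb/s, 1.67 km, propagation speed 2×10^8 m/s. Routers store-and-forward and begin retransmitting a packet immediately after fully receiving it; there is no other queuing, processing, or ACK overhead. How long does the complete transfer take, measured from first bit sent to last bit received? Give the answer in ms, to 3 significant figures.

58.7 ms

Per-hop transmission t_tx = L/R = 56000/190000000 = 0.294737 ms.
Per-hop propagation t_prop = 1670/200000000 = 0.00835 ms.
Pipeline fill: first packet needs 4·t_tx to clear all hops; remaining 195 packets each add one t_tx.
Total = (4+196-1)·t_tx + 4·t_prop = 199·0.294737 + 4·0.00835 = 58.7 ms.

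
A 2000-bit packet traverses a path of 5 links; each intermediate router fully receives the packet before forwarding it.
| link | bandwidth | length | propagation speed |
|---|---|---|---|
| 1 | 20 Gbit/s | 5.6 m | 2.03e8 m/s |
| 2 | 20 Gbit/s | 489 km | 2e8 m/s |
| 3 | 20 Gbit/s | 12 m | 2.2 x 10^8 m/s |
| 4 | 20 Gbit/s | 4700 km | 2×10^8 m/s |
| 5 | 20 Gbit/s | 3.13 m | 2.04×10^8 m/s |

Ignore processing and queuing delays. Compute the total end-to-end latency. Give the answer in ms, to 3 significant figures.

Transmission delay per hop = L/R = 2000/20000000000 = 0.0001 ms; 5 hops → 0.0005 ms.
Propagation delays (d/s per hop): 2.75862e-05, 2.445, 5.45455e-05, 23.5, 1.53431e-05 ms; sum = 25.9451 ms.
End-to-end = 25.9 ms.

25.9 ms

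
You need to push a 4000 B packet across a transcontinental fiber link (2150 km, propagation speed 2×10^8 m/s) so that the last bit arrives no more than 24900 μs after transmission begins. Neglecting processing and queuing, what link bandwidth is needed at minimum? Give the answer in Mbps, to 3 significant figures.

L = 32000 bits.
Propagation delay = 2150000 / 200000000 = 10750 μs.
Transmission budget = 24900 − 10750 = 14150 μs.
R ≥ L / t_tx = 32000 bits / 0.01415 s = 2.26 Mbps.

2.26 Mbps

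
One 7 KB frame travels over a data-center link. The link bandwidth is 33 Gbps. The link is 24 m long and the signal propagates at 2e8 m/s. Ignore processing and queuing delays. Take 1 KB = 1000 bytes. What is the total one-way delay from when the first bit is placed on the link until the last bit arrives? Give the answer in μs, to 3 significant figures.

L = 56000 bits.
Transmission delay = L/R = 56000 / 33000000000 = 1.69697 μs.
Propagation delay = d/s = 24 m / 200000000 m/s = 0.12 μs.
Total = 1.82 μs.

1.82 μs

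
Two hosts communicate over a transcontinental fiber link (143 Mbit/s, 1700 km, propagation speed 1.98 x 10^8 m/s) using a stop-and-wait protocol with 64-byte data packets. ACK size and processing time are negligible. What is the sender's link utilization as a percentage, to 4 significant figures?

t_tx = L/R = 512/143000000 = 3.58042e-06 s.
t_prop = 1700000/198000000 = 0.00858586 s; RTT = 0.0171717 s.
Cycle = t_tx + RTT = 0.0171753 s.
Utilization = t_tx / cycle = 3.58042e-06/0.0171753 = 0.02085 %.

0.02085 %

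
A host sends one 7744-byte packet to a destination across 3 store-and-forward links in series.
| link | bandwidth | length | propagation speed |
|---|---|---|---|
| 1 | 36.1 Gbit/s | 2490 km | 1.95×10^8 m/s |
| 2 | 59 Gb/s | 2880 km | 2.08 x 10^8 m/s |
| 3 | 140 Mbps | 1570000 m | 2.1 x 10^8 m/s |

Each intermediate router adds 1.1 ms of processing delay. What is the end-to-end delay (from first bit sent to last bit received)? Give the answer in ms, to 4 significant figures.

36.74 ms

L = 7744 × 8 = 61952 bits.
Transmission delays (L/R per hop): 0.00171612, 0.00105003, 0.442514 ms; sum = 0.44528 ms.
Propagation delays (d/s per hop): 12.7692, 13.8462, 7.47619 ms; sum = 34.0916 ms.
Processing at 2 router(s): 2 × 1.1 ms = 2.2 ms.
End-to-end = 36.74 ms.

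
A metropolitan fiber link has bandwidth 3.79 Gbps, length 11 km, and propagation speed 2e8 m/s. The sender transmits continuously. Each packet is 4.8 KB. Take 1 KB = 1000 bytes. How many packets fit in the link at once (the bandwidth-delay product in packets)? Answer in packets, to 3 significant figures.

Propagation delay = 11000 / 200000000 = 5.5e-05 s.
BDP = R × t_prop = 3790000000 × 5.5e-05 = 208450 bits.
In packets of 38400 bits: 5.43 packets.

5.43 packets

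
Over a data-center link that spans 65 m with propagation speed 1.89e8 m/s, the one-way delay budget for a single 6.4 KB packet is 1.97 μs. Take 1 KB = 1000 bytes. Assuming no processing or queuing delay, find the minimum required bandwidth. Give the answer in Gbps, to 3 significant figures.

L = 51200 bits.
Propagation delay = 65 / 189000000 = 0.343915 μs.
Transmission budget = 1.97 − 0.343915 = 1.62608 μs.
R ≥ L / t_tx = 51200 bits / 1.62608e-06 s = 31.5 Gbps.

31.5 Gbps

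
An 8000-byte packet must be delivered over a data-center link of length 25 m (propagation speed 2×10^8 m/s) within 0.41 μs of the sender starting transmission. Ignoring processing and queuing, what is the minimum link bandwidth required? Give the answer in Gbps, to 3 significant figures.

225 Gbps

L = 64000 bits.
Propagation delay = 25 / 200000000 = 0.125 μs.
Transmission budget = 0.41 − 0.125 = 0.285 μs.
R ≥ L / t_tx = 64000 bits / 2.85e-07 s = 225 Gbps.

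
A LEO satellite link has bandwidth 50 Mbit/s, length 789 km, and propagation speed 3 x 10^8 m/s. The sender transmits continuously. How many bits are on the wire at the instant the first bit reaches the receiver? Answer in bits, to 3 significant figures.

Propagation delay = 789000 / 300000000 = 0.00263 s.
BDP = R × t_prop = 50000000 × 0.00263 = 131500 bits.

132000 bits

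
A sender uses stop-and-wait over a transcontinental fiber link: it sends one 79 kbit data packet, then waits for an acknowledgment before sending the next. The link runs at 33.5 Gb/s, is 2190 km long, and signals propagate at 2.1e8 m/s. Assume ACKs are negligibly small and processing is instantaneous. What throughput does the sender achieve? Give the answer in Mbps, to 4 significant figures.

3.787 Mbps

t_tx = L/R = 79000/33500000000 = 2.35821e-06 s.
t_prop = 2190000/210000000 = 0.0104286 s; RTT = 0.0208571 s.
Cycle = t_tx + RTT = 0.0208595 s.
Throughput = L / cycle = 79000 / 0.0208595 = 3.787 Mbps.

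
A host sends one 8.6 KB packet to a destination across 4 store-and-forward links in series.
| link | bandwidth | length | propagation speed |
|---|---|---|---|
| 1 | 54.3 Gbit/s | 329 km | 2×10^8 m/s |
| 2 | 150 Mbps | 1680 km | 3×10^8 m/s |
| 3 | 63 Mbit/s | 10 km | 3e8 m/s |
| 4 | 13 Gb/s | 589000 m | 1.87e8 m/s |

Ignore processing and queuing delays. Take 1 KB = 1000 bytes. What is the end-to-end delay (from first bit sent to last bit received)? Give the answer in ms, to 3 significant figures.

12.0 ms

L = 68800 bits.
Transmission delays (L/R per hop): 0.00126703, 0.458667, 1.09206, 0.00529231 ms; sum = 1.55729 ms.
Propagation delays (d/s per hop): 1.645, 5.6, 0.0333333, 3.14973 ms; sum = 10.4281 ms.
End-to-end = 12.0 ms.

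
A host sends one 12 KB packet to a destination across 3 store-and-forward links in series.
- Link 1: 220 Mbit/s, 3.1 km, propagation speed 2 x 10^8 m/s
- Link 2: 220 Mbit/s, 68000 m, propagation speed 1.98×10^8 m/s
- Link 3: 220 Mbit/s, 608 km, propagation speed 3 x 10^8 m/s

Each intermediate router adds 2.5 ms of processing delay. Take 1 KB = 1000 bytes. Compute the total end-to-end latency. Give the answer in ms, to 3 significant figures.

L = 96000 bits.
Transmission delay per hop = L/R = 96000/220000000 = 0.436364 ms; 3 hops → 1.30909 ms.
Propagation delays (d/s per hop): 0.0155, 0.343434, 2.02667 ms; sum = 2.3856 ms.
Processing at 2 router(s): 2 × 2.5 ms = 5 ms.
End-to-end = 8.69 ms.

8.69 ms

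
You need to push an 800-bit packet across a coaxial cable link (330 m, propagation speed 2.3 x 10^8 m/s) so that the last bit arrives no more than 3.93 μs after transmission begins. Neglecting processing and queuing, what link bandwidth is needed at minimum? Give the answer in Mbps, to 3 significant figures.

321 Mbps

Propagation delay = 330 / 2.3e+08 = 1.43478 μs.
Transmission budget = 3.93 − 1.43478 = 2.49522 μs.
R ≥ L / t_tx = 800 bits / 2.49522e-06 s = 321 Mbps.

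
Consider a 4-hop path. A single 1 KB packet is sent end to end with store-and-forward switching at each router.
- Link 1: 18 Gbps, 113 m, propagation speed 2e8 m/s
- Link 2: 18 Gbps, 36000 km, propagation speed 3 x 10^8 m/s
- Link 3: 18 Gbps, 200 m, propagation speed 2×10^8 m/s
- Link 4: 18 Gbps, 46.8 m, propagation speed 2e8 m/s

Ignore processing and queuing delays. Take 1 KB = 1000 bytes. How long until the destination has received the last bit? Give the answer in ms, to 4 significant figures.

120.0 ms

L = 8000 bits.
Transmission delay per hop = L/R = 8000/18000000000 = 0.000444444 ms; 4 hops → 0.00177778 ms.
Propagation delays (d/s per hop): 0.000565, 120, 0.001, 0.000234 ms; sum = 120.002 ms.
End-to-end = 120.0 ms.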